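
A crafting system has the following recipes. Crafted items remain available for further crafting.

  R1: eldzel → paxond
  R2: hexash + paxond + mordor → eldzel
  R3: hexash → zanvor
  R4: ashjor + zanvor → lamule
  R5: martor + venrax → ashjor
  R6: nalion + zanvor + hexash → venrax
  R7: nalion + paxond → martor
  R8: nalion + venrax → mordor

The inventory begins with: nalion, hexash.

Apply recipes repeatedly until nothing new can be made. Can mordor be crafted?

Using R3, hexash makes zanvor.
nalion + zanvor + hexash → venrax (R6).
nalion + venrax → mordor (R8).

Yes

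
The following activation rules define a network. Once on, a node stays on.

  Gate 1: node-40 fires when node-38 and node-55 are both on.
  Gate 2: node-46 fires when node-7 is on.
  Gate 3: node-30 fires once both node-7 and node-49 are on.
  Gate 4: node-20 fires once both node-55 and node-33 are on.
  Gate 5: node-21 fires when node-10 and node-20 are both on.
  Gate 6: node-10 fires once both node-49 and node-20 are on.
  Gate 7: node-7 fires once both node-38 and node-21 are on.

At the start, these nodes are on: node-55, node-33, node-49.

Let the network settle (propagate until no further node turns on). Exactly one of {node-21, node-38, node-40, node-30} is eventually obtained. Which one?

node-55 and node-33 are on, so node-20 fires (Gate 4).
Gate 6: node-49 and node-20 on → node-10 on.
node-10 and node-20 are on, so node-21 fires (Gate 5).
No rule produces node-38, and it is not given. node-30 would need node-7 and node-49 (Gate 3), but node-7 never turns on. node-40 would need node-38 and node-55 (Gate 1), but node-38 never turns on.

node-21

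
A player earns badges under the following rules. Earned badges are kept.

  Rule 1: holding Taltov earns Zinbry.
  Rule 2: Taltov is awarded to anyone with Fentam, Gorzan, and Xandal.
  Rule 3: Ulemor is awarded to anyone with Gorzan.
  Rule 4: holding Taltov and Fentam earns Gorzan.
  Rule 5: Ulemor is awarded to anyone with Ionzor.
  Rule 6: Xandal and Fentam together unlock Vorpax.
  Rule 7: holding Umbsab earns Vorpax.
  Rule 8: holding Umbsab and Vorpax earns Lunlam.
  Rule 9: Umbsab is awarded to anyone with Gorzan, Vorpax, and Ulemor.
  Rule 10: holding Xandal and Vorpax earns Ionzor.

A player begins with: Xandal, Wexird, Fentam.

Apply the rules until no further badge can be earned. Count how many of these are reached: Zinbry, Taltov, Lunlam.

Zinbry would need Taltov (Rule 1), but Taltov is never earned.
Taltov would need Fentam, Gorzan, and Xandal (Rule 2), but Gorzan is never earned.
Lunlam would need Umbsab and Vorpax (Rule 8), but Umbsab is never earned.
None of the 3 are reached.

0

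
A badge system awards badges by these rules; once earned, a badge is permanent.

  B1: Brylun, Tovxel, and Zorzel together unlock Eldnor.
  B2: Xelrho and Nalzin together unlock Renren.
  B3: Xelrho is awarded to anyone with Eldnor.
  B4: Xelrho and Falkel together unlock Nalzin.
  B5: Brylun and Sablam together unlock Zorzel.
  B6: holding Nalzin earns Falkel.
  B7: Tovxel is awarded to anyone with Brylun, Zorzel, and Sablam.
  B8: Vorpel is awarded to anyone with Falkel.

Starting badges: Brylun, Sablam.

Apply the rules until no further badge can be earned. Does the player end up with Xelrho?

Yes

With Brylun and Sablam, Zorzel is earned (B5).
With Brylun, Zorzel, and Sablam, Tovxel is earned (B7).
With Brylun, Tovxel, and Zorzel, Eldnor is earned (B1).
With Eldnor, Xelrho is earned (B3).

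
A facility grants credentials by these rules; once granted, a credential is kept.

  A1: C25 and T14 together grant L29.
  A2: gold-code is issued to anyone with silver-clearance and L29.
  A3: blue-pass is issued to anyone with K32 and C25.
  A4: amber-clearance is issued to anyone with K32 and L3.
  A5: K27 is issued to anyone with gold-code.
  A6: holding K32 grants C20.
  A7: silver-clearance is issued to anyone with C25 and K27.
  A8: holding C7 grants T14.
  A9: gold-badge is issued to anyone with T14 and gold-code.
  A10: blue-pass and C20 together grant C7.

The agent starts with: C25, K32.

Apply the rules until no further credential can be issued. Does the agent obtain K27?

No

K27 would need gold-code (A5), but gold-code is never granted.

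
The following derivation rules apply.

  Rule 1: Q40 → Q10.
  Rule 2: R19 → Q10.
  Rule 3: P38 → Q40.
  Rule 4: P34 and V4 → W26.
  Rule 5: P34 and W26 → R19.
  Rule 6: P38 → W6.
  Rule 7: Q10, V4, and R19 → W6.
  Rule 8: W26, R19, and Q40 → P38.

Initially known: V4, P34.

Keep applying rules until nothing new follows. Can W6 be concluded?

Yes

P34 and V4 hold, so W26 follows (Rule 4).
P34 and W26 hold, so R19 follows (Rule 5).
R19 holds, so Q10 follows (Rule 2).
From Q10, V4, and R19, Rule 7 gives W6.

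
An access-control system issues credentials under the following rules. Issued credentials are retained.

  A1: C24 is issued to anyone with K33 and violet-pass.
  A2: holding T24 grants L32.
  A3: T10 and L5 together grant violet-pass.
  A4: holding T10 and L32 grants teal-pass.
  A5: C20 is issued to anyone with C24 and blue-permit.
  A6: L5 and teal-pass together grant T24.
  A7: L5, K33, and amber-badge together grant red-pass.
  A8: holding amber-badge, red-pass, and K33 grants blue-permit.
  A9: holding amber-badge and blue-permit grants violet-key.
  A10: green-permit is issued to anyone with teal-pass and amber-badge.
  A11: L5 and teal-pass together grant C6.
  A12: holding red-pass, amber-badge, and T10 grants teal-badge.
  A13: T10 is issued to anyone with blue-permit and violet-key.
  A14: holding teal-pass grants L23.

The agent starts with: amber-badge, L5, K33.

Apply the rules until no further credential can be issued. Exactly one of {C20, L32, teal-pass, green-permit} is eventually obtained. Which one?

Holding L5, K33, and amber-badge grants red-pass (A7).
Holding amber-badge, red-pass, and K33 grants blue-permit (A8).
Holding amber-badge and blue-permit grants violet-key (A9).
Holding blue-permit and violet-key grants T10 (A13).
Holding T10 and L5 grants violet-pass (A3).
Holding K33 and violet-pass grants C24 (A1).
Holding C24 and blue-permit grants C20 (A5).
teal-pass would need T10 and L32 (A4), but L32 is never granted. L32 would need T24 (A2), but T24 is never granted. green-permit would need teal-pass and amber-badge (A10), but teal-pass is never granted.

C20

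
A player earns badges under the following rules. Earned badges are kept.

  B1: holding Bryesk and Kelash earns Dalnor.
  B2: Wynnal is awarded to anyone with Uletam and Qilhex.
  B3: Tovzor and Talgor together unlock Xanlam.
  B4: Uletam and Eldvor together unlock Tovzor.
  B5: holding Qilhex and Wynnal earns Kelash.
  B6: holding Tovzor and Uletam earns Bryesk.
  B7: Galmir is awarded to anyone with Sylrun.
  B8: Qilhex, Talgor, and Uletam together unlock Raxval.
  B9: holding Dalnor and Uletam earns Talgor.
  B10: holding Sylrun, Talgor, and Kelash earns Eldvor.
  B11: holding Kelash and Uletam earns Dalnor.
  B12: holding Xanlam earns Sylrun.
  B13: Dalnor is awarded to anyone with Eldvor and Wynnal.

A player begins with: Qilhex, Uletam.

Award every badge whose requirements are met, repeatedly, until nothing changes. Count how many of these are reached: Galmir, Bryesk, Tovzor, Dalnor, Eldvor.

With Uletam and Qilhex, Wynnal is earned (B2).
With Qilhex and Wynnal, Kelash is earned (B5).
With Kelash and Uletam, Dalnor is earned (B11).
Galmir would need Sylrun (B7), but Sylrun is never earned.
Bryesk would need Tovzor and Uletam (B6), but Tovzor is never earned.
Tovzor would need Uletam and Eldvor (B4), but Eldvor is never earned.
Dalnor: reached.
Eldvor would need Sylrun, Talgor, and Kelash (B10), but Sylrun is never earned.
Reached: Dalnor — 1 of the 5.

1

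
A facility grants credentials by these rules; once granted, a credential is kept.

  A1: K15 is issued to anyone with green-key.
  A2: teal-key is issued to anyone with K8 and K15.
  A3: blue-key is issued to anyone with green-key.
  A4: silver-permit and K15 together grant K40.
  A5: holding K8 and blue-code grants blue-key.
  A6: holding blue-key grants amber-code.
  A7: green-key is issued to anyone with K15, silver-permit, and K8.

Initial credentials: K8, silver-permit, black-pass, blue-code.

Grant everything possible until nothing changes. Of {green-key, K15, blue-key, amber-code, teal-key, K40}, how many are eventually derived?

2

Holding K8 and blue-code grants blue-key (A5).
Holding blue-key grants amber-code (A6).
green-key would need K15, silver-permit, and K8 (A7), but K15 is never granted.
K15 would need green-key (A1), but green-key is never granted.
blue-key: reached.
amber-code: reached.
teal-key would need K8 and K15 (A2), but K15 is never granted.
K40 would need silver-permit and K15 (A4), but K15 is never granted.
Reached: blue-key and amber-code — 2 of the 6.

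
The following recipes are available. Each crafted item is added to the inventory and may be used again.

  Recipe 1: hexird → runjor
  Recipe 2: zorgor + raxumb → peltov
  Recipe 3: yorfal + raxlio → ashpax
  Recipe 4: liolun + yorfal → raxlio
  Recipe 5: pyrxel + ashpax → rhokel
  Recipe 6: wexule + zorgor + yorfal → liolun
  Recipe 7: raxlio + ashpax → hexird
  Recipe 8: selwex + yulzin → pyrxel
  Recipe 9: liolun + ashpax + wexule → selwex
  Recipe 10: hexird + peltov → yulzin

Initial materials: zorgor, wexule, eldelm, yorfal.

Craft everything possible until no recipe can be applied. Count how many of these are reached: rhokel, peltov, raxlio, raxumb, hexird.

Using Recipe 6, wexule, zorgor, and yorfal make liolun.
liolun + yorfal → raxlio (Recipe 4).
Using Recipe 3, yorfal and raxlio make ashpax.
Using Recipe 7, raxlio and ashpax make hexird.
rhokel would need pyrxel and ashpax (Recipe 5), but pyrxel is never obtained.
peltov would need zorgor and raxumb (Recipe 2), but raxumb is never obtained.
raxlio: reached.
No rule produces raxumb, and it is not given.
hexird: reached.
Reached: raxlio and hexird — 2 of the 5.

2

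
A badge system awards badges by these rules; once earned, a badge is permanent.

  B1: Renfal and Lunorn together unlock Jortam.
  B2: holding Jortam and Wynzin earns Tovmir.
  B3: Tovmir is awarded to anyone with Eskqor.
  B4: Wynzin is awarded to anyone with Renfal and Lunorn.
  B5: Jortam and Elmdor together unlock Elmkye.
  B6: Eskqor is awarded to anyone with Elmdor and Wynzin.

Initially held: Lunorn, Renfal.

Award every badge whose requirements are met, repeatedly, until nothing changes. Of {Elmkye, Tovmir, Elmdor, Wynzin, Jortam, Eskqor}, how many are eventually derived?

3

With Renfal and Lunorn, Jortam is earned (B1).
With Renfal and Lunorn, Wynzin is earned (B4).
With Jortam and Wynzin, Tovmir is earned (B2).
Elmkye would need Jortam and Elmdor (B5), but Elmdor is never earned.
Tovmir: reached.
No rule produces Elmdor, and it is not given.
Wynzin: reached.
Jortam: reached.
Eskqor would need Elmdor and Wynzin (B6), but Elmdor is never earned.
Reached: Tovmir, Wynzin, and Jortam — 3 of the 6.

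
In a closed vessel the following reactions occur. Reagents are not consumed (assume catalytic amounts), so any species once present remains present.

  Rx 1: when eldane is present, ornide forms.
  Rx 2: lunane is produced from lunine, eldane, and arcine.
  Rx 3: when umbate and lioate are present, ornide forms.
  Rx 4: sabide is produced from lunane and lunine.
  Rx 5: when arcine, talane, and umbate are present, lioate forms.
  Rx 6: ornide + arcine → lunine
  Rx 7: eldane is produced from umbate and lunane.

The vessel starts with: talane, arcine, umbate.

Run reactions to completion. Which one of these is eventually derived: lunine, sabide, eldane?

arcine, talane, and umbate present → lioate forms (Rx 5).
umbate and lioate present → ornide forms (Rx 3).
ornide and arcine present → lunine forms (Rx 6).
eldane would need umbate and lunane (Rx 7), but lunane never forms. sabide would need lunane and lunine (Rx 4), but lunane never forms.

lunine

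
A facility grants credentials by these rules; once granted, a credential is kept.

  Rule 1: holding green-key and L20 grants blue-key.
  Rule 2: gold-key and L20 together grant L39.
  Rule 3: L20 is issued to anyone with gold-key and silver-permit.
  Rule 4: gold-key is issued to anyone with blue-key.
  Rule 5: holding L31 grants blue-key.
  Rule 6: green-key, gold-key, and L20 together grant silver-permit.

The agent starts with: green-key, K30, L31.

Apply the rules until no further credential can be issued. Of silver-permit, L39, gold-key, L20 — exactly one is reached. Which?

gold-key

Holding L31 grants blue-key (Rule 5).
Holding blue-key grants gold-key (Rule 4).
silver-permit would need green-key, gold-key, and L20 (Rule 6), but L20 is never granted. L20 would need gold-key and silver-permit (Rule 3), but silver-permit is never granted. L39 would need gold-key and L20 (Rule 2), but L20 is never granted.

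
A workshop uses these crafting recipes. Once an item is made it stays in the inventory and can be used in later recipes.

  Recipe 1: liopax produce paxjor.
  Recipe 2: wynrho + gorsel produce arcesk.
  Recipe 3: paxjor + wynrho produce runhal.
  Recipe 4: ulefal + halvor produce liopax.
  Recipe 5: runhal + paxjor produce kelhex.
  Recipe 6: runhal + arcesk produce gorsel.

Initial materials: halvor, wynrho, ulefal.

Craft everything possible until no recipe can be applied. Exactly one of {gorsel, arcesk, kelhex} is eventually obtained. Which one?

ulefal + halvor → liopax (Recipe 4).
Using Recipe 1, liopax makes paxjor.
paxjor + wynrho → runhal (Recipe 3).
Using Recipe 5, runhal and paxjor make kelhex.
gorsel would need runhal and arcesk (Recipe 6), but arcesk is never obtained. arcesk would need wynrho and gorsel (Recipe 2), but gorsel is never obtained.

kelhex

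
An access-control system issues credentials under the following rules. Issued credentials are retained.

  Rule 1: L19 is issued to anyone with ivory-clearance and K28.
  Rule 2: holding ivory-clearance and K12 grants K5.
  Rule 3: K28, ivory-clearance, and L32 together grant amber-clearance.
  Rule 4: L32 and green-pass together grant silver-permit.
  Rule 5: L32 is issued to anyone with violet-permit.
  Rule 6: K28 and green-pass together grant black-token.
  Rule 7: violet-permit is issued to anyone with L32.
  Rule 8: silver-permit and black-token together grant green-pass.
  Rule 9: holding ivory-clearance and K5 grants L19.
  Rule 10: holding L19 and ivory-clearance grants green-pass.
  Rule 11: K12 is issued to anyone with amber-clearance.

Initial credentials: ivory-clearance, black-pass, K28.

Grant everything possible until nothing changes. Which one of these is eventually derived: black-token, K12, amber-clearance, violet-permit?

black-token

Holding ivory-clearance and K28 grants L19 (Rule 1).
Holding L19 and ivory-clearance grants green-pass (Rule 10).
Holding K28 and green-pass grants black-token (Rule 6).
K12 would need amber-clearance (Rule 11), but amber-clearance is never granted. violet-permit would need L32 (Rule 7), but L32 is never granted. amber-clearance would need K28, ivory-clearance, and L32 (Rule 3), but L32 is never granted.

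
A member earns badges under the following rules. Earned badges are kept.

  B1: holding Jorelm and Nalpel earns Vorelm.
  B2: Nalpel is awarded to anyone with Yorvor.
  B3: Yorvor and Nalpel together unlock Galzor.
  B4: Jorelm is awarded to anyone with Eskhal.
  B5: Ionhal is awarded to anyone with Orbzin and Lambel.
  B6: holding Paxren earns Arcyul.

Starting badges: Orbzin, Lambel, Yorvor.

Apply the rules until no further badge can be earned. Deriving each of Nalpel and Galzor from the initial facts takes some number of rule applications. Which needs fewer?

Nalpel

Nalpel: With Yorvor, Nalpel is earned (B2). [1 rule application]
Galzor: With Yorvor, Nalpel is earned (B2). With Yorvor and Nalpel, Galzor is earned (B3). [2 rule applications]
Nalpel needs fewer.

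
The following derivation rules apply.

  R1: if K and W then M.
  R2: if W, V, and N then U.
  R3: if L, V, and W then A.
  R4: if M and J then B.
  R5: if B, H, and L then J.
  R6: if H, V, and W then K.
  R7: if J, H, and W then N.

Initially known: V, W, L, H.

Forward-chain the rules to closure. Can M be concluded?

Yes

H, V, and W hold, so K follows (R6).
From K and W, R1 gives M.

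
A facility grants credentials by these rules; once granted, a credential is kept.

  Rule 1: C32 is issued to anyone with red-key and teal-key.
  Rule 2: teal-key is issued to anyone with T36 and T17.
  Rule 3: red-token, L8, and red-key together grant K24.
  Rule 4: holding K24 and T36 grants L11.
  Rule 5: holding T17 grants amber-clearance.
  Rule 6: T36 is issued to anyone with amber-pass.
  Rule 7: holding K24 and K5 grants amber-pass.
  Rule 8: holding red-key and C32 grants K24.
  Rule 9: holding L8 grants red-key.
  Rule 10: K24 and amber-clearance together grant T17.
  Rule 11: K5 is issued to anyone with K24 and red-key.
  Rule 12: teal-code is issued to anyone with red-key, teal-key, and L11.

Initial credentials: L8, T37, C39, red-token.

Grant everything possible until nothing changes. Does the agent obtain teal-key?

No

teal-key would need T36 and T17 (Rule 2), but T17 is never granted.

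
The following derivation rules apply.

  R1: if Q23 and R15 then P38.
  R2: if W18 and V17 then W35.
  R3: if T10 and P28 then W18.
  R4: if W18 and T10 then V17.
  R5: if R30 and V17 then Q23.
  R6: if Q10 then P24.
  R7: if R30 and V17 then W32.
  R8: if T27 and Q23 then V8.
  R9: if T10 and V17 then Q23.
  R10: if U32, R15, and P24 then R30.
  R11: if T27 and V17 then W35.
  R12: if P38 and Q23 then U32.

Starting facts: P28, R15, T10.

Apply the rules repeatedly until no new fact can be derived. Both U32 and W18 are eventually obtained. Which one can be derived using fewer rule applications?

W18: T10 and P28 hold, so W18 follows (R3). [1 rule application]
U32: From T10 and P28, R3 gives W18. W18 and T10 hold, so V17 follows (R4). From T10 and V17, R9 gives Q23. From Q23 and R15, R1 gives P38. P38 and Q23 hold, so U32 follows (R12). [5 rule applications]
W18 needs fewer.

W18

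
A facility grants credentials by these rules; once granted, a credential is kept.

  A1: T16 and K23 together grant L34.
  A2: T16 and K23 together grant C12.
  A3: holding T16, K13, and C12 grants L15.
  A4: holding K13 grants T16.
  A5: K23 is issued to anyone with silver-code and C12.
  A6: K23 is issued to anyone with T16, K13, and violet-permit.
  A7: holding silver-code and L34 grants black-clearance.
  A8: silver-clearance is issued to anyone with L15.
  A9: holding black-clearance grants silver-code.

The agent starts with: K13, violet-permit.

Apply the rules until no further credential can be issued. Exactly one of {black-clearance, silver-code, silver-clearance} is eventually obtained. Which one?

silver-clearance

Holding K13 grants T16 (A4).
Holding T16, K13, and violet-permit grants K23 (A6).
Holding T16 and K23 grants C12 (A2).
Holding T16, K13, and C12 grants L15 (A3).
Holding L15 grants silver-clearance (A8).
black-clearance would need silver-code and L34 (A7), but silver-code is never granted. silver-code would need black-clearance (A9), but black-clearance is never granted.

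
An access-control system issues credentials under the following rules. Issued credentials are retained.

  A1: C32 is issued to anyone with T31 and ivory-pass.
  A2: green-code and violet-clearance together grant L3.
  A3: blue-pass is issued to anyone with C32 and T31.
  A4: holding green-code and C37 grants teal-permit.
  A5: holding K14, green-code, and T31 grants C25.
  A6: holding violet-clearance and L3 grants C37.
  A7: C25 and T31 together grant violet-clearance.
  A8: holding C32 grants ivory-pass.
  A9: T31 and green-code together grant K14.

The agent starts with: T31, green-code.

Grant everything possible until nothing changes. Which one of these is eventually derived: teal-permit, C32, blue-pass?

Holding T31 and green-code grants K14 (A9).
Holding K14, green-code, and T31 grants C25 (A5).
Holding C25 and T31 grants violet-clearance (A7).
Holding green-code and violet-clearance grants L3 (A2).
Holding violet-clearance and L3 grants C37 (A6).
Holding green-code and C37 grants teal-permit (A4).
blue-pass would need C32 and T31 (A3), but C32 is never granted. C32 would need T31 and ivory-pass (A1), but ivory-pass is never granted.

teal-permit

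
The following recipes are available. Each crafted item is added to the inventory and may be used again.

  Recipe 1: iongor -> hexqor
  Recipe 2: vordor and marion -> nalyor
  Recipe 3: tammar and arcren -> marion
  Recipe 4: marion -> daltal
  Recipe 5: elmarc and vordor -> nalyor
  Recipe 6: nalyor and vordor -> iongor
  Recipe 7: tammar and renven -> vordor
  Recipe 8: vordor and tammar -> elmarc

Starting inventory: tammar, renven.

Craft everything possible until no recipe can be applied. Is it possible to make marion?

No

marion would need tammar and arcren (Recipe 3), but arcren is never obtained.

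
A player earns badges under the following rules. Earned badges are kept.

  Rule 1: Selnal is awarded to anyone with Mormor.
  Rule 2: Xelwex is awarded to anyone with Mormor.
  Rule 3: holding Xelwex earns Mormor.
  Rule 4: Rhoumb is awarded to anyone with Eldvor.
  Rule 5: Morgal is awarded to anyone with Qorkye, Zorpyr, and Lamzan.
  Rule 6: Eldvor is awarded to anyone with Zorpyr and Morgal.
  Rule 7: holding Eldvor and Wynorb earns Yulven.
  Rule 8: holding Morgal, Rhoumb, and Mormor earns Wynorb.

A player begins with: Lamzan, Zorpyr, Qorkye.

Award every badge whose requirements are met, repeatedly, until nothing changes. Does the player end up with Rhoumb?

Yes

With Qorkye, Zorpyr, and Lamzan, Morgal is earned (Rule 5).
With Zorpyr and Morgal, Eldvor is earned (Rule 6).
With Eldvor, Rhoumb is earned (Rule 4).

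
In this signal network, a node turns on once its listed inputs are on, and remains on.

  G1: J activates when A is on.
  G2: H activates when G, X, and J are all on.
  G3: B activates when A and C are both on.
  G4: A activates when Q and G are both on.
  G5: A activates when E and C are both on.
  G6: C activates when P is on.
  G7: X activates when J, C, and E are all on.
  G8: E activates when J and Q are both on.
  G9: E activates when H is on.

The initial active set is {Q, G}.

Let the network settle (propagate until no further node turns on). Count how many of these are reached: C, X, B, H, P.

C would need P (G6), but P never turns on.
X would need J, C, and E (G7), but C never turns on.
B would need A and C (G3), but C never turns on.
H would need G, X, and J (G2), but X never turns on.
No rule produces P, and it is not given.
None of the 5 are reached.

0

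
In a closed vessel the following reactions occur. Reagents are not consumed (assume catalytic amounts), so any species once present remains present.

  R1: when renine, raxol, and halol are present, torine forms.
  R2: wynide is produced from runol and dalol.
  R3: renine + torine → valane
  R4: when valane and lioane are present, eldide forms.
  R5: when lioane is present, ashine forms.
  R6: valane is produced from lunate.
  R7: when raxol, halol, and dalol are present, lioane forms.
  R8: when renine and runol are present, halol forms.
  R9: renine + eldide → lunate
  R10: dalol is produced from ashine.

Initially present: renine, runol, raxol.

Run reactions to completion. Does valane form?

Yes

renine and runol present → halol forms (R8).
renine, raxol, and halol present → torine forms (R1).
renine and torine present → valane forms (R3).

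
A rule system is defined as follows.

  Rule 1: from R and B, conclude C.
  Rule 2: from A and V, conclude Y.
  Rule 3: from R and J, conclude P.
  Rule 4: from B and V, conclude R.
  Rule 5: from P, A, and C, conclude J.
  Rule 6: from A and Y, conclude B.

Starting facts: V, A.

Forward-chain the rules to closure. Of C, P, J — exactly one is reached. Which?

C

From A and V, Rule 2 gives Y.
A and Y hold, so B follows (Rule 6).
From B and V, Rule 4 gives R.
R and B hold, so C follows (Rule 1).
J would need P, A, and C (Rule 5), but P is never established. P would need R and J (Rule 3), but J is never established.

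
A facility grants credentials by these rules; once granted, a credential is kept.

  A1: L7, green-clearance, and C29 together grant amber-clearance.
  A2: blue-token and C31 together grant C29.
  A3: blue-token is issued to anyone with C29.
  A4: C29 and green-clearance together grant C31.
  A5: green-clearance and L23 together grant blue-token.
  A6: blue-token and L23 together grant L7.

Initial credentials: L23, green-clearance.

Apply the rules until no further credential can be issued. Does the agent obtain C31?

No

C31 would need C29 and green-clearance (A4), but C29 is never granted.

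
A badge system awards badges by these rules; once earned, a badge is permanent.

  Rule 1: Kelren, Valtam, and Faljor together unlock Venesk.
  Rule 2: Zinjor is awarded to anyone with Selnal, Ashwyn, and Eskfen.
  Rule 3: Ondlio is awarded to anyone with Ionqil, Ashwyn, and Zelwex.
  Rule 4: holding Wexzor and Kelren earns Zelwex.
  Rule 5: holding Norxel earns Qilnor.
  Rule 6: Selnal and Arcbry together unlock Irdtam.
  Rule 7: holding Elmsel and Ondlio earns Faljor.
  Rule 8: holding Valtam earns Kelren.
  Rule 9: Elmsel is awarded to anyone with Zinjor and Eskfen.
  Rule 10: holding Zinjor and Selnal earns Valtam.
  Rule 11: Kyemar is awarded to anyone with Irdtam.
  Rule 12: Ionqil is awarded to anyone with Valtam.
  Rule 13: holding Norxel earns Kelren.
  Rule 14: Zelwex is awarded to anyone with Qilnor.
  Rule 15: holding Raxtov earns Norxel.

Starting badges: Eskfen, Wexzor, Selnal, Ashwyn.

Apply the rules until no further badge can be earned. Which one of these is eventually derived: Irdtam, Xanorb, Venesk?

With Selnal, Ashwyn, and Eskfen, Zinjor is earned (Rule 2).
With Zinjor and Eskfen, Elmsel is earned (Rule 9).
With Zinjor and Selnal, Valtam is earned (Rule 10).
With Valtam, Ionqil is earned (Rule 12).
With Valtam, Kelren is earned (Rule 8).
With Wexzor and Kelren, Zelwex is earned (Rule 4).
With Ionqil, Ashwyn, and Zelwex, Ondlio is earned (Rule 3).
With Elmsel and Ondlio, Faljor is earned (Rule 7).
With Kelren, Valtam, and Faljor, Venesk is earned (Rule 1).
Irdtam would need Selnal and Arcbry (Rule 6), but Arcbry is never earned. No rule produces Xanorb, and it is not given.

Venesk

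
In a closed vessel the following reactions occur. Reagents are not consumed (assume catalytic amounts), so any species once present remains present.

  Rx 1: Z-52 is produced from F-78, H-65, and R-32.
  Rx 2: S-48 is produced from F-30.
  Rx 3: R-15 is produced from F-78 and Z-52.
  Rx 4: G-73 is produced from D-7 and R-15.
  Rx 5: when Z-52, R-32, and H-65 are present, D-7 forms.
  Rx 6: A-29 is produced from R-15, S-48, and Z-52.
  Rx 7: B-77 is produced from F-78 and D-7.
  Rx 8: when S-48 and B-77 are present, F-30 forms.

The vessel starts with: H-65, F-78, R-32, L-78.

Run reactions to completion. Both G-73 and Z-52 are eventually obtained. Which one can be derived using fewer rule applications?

Z-52

Z-52: F-78, H-65, and R-32 present → Z-52 forms (Rx 1). [1 rule application]
G-73: F-78, H-65, and R-32 present → Z-52 forms (Rx 1). F-78 and Z-52 present → R-15 forms (Rx 3). Z-52, R-32, and H-65 present → D-7 forms (Rx 5). D-7 and R-15 present → G-73 forms (Rx 4). [4 rule applications]
Z-52 needs fewer.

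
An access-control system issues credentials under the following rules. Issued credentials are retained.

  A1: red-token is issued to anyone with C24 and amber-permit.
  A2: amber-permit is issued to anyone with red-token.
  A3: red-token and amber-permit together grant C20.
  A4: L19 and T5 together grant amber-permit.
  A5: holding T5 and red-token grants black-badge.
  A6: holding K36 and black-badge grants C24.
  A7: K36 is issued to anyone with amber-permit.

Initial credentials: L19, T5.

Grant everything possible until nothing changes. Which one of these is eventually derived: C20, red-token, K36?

K36

Holding L19 and T5 grants amber-permit (A4).
Holding amber-permit grants K36 (A7).
C20 would need red-token and amber-permit (A3), but red-token is never granted. red-token would need C24 and amber-permit (A1), but C24 is never granted.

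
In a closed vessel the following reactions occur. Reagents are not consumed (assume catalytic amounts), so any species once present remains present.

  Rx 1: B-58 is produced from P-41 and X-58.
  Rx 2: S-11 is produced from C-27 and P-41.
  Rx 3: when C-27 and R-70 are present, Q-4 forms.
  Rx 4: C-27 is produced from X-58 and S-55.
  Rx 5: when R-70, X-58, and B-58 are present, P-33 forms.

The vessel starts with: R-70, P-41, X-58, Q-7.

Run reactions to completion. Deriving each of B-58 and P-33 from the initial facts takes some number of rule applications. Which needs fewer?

B-58

B-58: P-41 and X-58 present → B-58 forms (Rx 1). [1 rule application]
P-33: P-41 and X-58 present → B-58 forms (Rx 1). R-70, X-58, and B-58 present → P-33 forms (Rx 5). [2 rule applications]
B-58 needs fewer.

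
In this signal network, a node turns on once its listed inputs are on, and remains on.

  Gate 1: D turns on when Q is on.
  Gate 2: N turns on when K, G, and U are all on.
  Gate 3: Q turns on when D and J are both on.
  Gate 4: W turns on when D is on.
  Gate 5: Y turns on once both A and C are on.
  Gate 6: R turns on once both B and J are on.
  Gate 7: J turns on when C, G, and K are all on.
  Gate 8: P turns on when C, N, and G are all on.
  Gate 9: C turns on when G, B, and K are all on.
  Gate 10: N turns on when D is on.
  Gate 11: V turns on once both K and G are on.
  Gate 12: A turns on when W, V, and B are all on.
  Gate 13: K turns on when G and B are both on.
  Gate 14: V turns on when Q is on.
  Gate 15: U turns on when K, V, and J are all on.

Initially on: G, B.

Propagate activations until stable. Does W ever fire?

No

W would need D (Gate 4), but D never turns on.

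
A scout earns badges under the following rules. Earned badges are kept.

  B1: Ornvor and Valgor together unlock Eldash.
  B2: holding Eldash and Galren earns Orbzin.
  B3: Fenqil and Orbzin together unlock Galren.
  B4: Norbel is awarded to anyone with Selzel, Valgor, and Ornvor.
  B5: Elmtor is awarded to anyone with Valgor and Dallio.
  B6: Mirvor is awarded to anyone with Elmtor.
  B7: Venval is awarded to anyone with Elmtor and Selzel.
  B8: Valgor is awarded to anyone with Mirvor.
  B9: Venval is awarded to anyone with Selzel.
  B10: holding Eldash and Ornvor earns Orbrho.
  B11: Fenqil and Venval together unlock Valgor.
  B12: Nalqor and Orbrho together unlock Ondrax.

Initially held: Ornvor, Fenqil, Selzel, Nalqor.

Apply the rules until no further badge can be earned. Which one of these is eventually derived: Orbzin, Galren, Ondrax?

Ondrax

With Selzel, Venval is earned (B9).
With Fenqil and Venval, Valgor is earned (B11).
With Ornvor and Valgor, Eldash is earned (B1).
With Eldash and Ornvor, Orbrho is earned (B10).
With Nalqor and Orbrho, Ondrax is earned (B12).
Orbzin would need Eldash and Galren (B2), but Galren is never earned. Galren would need Fenqil and Orbzin (B3), but Orbzin is never earned.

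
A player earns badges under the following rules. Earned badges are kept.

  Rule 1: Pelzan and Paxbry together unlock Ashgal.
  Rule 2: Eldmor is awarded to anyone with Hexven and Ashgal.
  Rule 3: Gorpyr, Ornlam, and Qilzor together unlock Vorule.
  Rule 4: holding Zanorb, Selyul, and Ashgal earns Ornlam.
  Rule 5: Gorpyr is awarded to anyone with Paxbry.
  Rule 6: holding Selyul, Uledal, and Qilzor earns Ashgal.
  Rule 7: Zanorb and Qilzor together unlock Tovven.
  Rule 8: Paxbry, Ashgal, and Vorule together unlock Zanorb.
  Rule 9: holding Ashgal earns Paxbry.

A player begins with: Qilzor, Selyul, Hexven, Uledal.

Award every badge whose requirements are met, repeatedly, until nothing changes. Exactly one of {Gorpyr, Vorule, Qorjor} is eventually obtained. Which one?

With Selyul, Uledal, and Qilzor, Ashgal is earned (Rule 6).
With Ashgal, Paxbry is earned (Rule 9).
With Paxbry, Gorpyr is earned (Rule 5).
No rule produces Qorjor, and it is not given. Vorule would need Gorpyr, Ornlam, and Qilzor (Rule 3), but Ornlam is never earned.

Gorpyr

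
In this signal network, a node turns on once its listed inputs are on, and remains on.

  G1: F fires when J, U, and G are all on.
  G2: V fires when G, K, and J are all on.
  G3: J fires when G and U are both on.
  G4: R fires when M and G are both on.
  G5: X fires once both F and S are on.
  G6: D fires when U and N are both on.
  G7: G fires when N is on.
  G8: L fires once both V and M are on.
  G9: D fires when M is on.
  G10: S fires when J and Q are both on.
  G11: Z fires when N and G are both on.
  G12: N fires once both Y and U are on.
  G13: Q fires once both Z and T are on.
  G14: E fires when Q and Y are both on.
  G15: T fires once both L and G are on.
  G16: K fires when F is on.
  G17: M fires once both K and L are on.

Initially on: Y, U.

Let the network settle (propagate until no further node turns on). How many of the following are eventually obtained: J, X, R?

1

Y and U are on, so N fires (G12).
N is on, so G fires (G7).
G and U are on, so J fires (G3).
J: reached.
X would need F and S (G5), but S never turns on.
R would need M and G (G4), but M never turns on.
Reached: J — 1 of the 3.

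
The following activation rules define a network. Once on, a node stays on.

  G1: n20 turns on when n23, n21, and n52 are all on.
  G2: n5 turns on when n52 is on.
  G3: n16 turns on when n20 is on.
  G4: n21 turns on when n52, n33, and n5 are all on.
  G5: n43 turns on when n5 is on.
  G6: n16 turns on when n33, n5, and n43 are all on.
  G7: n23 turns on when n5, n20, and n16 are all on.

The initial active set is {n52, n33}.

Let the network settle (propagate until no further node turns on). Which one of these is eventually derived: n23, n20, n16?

n16

n52 is on, so n5 turns on (G2).
G5: n5 on → n43 on.
G6: n33, n5, and n43 on → n16 on.
n23 would need n5, n20, and n16 (G7), but n20 never turns on. n20 would need n23, n21, and n52 (G1), but n23 never turns on.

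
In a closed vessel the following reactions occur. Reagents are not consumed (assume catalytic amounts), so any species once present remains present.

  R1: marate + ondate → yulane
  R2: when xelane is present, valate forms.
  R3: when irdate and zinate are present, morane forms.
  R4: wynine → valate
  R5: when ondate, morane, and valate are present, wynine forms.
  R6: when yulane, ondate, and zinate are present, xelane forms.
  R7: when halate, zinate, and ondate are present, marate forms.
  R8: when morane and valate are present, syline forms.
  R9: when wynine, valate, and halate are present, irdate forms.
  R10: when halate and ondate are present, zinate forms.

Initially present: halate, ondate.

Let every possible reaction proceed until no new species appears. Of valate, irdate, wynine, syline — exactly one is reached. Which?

valate

halate and ondate present → zinate forms (R10).
halate, zinate, and ondate present → marate forms (R7).
marate and ondate present → yulane forms (R1).
yulane, ondate, and zinate present → xelane forms (R6).
xelane present → valate forms (R2).
wynine would need ondate, morane, and valate (R5), but morane never forms. syline would need morane and valate (R8), but morane never forms. irdate would need wynine, valate, and halate (R9), but wynine never forms.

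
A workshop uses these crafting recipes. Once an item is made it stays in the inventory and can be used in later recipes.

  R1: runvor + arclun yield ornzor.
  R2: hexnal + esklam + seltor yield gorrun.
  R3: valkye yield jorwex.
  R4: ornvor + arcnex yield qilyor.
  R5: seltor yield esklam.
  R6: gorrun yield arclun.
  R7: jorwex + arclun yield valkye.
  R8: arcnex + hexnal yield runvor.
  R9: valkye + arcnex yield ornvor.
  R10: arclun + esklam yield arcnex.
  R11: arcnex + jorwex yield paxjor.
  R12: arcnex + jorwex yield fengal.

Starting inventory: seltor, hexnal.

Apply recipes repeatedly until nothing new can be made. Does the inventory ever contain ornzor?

Yes

Using R5, seltor makes esklam.
hexnal + esklam + seltor → gorrun (R2).
Using R6, gorrun makes arclun.
arclun + esklam → arcnex (R10).
Using R8, arcnex and hexnal make runvor.
Using R1, runvor and arclun make ornzor.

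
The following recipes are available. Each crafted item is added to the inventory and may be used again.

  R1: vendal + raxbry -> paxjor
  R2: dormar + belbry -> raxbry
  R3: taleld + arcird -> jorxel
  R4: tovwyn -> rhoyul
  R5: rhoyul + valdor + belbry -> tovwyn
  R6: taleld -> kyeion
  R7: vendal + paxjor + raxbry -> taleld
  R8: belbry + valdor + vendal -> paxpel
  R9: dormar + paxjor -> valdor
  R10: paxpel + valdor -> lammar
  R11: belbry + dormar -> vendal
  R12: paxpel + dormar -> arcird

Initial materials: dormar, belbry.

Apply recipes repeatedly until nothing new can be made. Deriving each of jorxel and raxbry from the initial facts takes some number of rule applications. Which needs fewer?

raxbry: dormar + belbry -> raxbry (R2). [1 rule application]
jorxel: dormar + belbry -> raxbry (R2). belbry + dormar -> vendal (R11). vendal + raxbry -> paxjor (R1). Using R7, vendal, paxjor, and raxbry make taleld. dormar + paxjor -> valdor (R9). Using R8, belbry, valdor, and vendal make paxpel. paxpel + dormar -> arcird (R12). Using R3, taleld and arcird make jorxel. [8 rule applications]
raxbry needs fewer.

raxbry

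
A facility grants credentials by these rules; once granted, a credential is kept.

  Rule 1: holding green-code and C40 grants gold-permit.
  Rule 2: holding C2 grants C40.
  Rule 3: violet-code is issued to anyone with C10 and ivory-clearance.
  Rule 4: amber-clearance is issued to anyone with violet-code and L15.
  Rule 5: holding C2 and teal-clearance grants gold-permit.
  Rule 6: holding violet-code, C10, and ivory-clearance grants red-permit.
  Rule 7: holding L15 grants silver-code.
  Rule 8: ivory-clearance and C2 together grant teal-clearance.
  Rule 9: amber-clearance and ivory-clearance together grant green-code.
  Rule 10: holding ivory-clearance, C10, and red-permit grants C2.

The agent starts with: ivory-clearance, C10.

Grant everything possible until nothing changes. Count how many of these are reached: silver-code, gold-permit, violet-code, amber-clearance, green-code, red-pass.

Holding C10 and ivory-clearance grants violet-code (Rule 3).
Holding violet-code, C10, and ivory-clearance grants red-permit (Rule 6).
Holding ivory-clearance, C10, and red-permit grants C2 (Rule 10).
Holding ivory-clearance and C2 grants teal-clearance (Rule 8).
Holding C2 and teal-clearance grants gold-permit (Rule 5).
silver-code would need L15 (Rule 7), but L15 is never granted.
gold-permit: reached.
violet-code: reached.
amber-clearance would need violet-code and L15 (Rule 4), but L15 is never granted.
green-code would need amber-clearance and ivory-clearance (Rule 9), but amber-clearance is never granted.
No rule produces red-pass, and it is not given.
Reached: gold-permit and violet-code — 2 of the 6.

2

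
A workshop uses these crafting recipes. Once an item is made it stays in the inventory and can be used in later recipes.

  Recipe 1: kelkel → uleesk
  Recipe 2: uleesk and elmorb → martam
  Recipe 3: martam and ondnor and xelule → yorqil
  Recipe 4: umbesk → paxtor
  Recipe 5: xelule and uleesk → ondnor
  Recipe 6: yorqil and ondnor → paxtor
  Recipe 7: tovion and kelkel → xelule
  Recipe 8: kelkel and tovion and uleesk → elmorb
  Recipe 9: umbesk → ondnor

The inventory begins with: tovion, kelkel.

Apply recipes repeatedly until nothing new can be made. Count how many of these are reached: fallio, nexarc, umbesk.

0

No rule produces fallio, and it is not given.
No rule produces nexarc, and it is not given.
No rule produces umbesk, and it is not given.
None of the 3 are reached.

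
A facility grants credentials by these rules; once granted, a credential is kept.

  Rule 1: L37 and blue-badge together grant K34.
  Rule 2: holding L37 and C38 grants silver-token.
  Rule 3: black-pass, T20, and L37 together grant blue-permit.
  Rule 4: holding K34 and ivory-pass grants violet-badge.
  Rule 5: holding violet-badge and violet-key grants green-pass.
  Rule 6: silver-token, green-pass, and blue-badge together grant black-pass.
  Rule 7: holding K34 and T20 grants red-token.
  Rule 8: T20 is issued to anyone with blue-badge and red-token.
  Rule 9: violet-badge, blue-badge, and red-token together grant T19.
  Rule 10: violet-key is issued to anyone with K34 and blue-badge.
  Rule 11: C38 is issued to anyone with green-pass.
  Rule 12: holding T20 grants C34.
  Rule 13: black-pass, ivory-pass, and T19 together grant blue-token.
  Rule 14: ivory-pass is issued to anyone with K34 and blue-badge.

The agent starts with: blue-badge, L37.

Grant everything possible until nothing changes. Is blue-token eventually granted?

blue-token would need black-pass, ivory-pass, and T19 (Rule 13), but T19 is never granted.

No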